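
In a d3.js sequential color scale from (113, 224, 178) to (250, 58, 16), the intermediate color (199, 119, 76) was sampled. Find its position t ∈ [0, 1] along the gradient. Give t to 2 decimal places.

0.63

Invert the lerp on the G channel (largest span, 166): t = (119 − 224) / (58 − 224) = -105/-166 = 0.63253.
Check on R: (199 − 113)/(250 − 113) = 0.6277 ✓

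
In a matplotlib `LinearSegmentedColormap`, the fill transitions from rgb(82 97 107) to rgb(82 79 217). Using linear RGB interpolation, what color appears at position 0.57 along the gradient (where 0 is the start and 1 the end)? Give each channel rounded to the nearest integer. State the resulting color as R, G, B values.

R = 82 + 0.57 × (82 − 82) = 82 + 0.57 × 0 = 82 → 82
G = 97 + 0.57 × (79 − 97) = 97 + 0.57 × -18 = 86.74 → 87
B = 107 + 0.57 × (217 − 107) = 107 + 0.57 × 110 = 169.7 → 170

(82, 87, 170)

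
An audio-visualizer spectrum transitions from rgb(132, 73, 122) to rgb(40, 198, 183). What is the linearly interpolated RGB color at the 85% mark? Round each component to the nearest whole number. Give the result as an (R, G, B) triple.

(54, 179, 174)

85% corresponds to t = 0.85.
R = 132 + 0.85 × (40 − 132) = 132 + 0.85 × -92 = 53.8 → 54
G = 73 + 0.85 × (198 − 73) = 73 + 0.85 × 125 = 179.25 → 179
B = 122 + 0.85 × (183 − 122) = 122 + 0.85 × 61 = 173.85 → 174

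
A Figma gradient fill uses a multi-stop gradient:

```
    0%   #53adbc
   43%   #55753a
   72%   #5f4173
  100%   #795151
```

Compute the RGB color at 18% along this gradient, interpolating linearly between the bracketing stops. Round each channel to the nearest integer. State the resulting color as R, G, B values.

(84, 150, 134)

18% lies between the 0% and 43% stops, so the local fraction is t = (18 − 0)/(43 − 0) = 18/43 ≈ 0.4186.
#53adbc → (83, 173, 188); #55753a → (85, 117, 58).
R = 83 + 0.4186 × (85 − 83) = 83.837 → 84
G = 173 + 0.4186 × (117 − 173) = 149.558 → 150
B = 188 + 0.4186 × (58 − 188) = 133.582 → 134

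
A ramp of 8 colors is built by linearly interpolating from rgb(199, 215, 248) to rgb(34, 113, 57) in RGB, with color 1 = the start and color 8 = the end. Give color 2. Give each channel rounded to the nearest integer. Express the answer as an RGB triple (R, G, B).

(175, 200, 221)

With 8 swatches and endpoints inclusive, swatch 2 sits at t = (2 − 1)/(8 − 1) = 1/7 ≈ 0.1429.
R = 199 + 0.1429 × (34 − 199) = 175.422 → 175
G = 215 + 0.1429 × (113 − 215) = 200.424 → 200
B = 248 + 0.1429 × (57 − 248) = 220.706 → 221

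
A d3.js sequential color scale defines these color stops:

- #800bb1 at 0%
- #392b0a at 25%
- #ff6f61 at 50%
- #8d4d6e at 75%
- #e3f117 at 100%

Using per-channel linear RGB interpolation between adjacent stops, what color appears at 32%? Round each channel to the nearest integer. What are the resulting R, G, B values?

32% lies between the 25% and 50% stops, so the local fraction is t = (32 − 25)/(50 − 25) = 7/25 ≈ 0.28.
#392b0a → (57, 43, 10); #ff6f61 → (255, 111, 97).
R = 57 + 0.28 × (255 − 57) = 112.44 → 112
G = 43 + 0.28 × (111 − 43) = 62.04 → 62
B = 10 + 0.28 × (97 − 10) = 34.36 → 34

(112, 62, 34)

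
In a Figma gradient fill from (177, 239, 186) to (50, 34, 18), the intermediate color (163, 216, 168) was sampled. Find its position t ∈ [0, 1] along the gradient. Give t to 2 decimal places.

Invert the lerp on the G channel (largest span, 205): t = (216 − 239) / (34 − 239) = -23/-205 = 0.1122.
Check on R: (163 − 177)/(50 − 177) = 0.1102 ✓

0.11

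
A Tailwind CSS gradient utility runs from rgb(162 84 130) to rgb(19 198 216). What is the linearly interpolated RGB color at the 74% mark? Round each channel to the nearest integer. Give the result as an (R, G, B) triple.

74% corresponds to t = 0.74.
R = 162 + 0.74 × (19 − 162) = 162 + 0.74 × -143 = 56.18 → 56
G = 84 + 0.74 × (198 − 84) = 84 + 0.74 × 114 = 168.36 → 168
B = 130 + 0.74 × (216 − 130) = 130 + 0.74 × 86 = 193.64 → 194

(56, 168, 194)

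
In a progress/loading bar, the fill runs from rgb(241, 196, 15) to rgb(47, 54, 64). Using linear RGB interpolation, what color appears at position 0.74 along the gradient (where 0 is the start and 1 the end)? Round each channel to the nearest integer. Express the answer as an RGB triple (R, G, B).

(97, 91, 51)

R = 241 + 0.74 × (47 − 241) = 241 + 0.74 × -194 = 97.44 → 97
G = 196 + 0.74 × (54 − 196) = 196 + 0.74 × -142 = 90.92 → 91
B = 15 + 0.74 × (64 − 15) = 15 + 0.74 × 49 = 51.26 → 51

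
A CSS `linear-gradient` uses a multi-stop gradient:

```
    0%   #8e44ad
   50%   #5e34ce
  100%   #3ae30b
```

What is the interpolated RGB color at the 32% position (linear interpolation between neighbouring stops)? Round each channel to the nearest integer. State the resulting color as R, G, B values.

(111, 58, 194)

32% lies between the 0% and 50% stops, so the local fraction is t = (32 − 0)/(50 − 0) = 32/50 ≈ 0.64.
#8e44ad → (142, 68, 173); #5e34ce → (94, 52, 206).
R = 142 + 0.64 × (94 − 142) = 111.28 → 111
G = 68 + 0.64 × (52 − 68) = 57.76 → 58
B = 173 + 0.64 × (206 − 173) = 194.12 → 194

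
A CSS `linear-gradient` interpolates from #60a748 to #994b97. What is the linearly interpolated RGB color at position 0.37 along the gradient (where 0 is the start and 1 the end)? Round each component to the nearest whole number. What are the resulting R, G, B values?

(117, 133, 101)

#60a748 → (96, 167, 72); #994b97 → (153, 75, 151).
R = 96 + 0.37 × (153 − 96) = 96 + 0.37 × 57 = 117.09 → 117
G = 167 + 0.37 × (75 − 167) = 167 + 0.37 × -92 = 132.96 → 133
B = 72 + 0.37 × (151 − 72) = 72 + 0.37 × 79 = 101.23 → 101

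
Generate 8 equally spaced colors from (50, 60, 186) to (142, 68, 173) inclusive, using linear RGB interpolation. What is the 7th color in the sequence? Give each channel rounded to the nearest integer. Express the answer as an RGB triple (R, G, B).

(129, 67, 175)

With 8 swatches and endpoints inclusive, swatch 7 sits at t = (7 − 1)/(8 − 1) = 6/7 ≈ 0.8571.
R = 50 + 0.8571 × (142 − 50) = 128.853 → 129
G = 60 + 0.8571 × (68 − 60) = 66.857 → 67
B = 186 + 0.8571 × (173 − 186) = 174.858 → 175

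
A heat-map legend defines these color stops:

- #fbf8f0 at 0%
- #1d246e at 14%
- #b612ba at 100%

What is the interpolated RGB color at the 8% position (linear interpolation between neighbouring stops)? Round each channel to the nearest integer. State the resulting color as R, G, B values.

8% lies between the 0% and 14% stops, so the local fraction is t = (8 − 0)/(14 − 0) = 8/14 ≈ 0.5714.
#fbf8f0 → (251, 248, 240); #1d246e → (29, 36, 110).
R = 251 + 0.5714 × (29 − 251) = 124.149 → 124
G = 248 + 0.5714 × (36 − 248) = 126.863 → 127
B = 240 + 0.5714 × (110 − 240) = 165.718 → 166

(124, 127, 166)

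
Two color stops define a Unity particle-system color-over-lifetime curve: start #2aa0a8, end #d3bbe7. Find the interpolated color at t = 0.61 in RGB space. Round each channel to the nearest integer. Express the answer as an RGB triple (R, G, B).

#2aa0a8 → (42, 160, 168); #d3bbe7 → (211, 187, 231).
R = 42 + 0.61 × (211 − 42) = 42 + 0.61 × 169 = 145.09 → 145
G = 160 + 0.61 × (187 − 160) = 160 + 0.61 × 27 = 176.47 → 176
B = 168 + 0.61 × (231 − 168) = 168 + 0.61 × 63 = 206.43 → 206
So the blended color is (145, 176, 206), about #91b0ce.

(145, 176, 206)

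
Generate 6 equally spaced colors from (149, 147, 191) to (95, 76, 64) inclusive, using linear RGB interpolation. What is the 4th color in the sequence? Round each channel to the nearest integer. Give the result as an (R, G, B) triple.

(117, 104, 115)

With 6 swatches and endpoints inclusive, swatch 4 sits at t = (4 − 1)/(6 − 1) = 3/5 ≈ 0.6.
R = 149 + 0.6 × (95 − 149) = 116.6 → 117
G = 147 + 0.6 × (76 − 147) = 104.4 → 104
B = 191 + 0.6 × (64 − 191) = 114.8 → 115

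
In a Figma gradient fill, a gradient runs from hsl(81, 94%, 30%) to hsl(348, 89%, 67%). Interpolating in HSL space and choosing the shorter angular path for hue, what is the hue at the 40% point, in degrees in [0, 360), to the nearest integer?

Hue: 348 − 81 = 267°, but |267| > 180 so the shorter arc goes the other way: Δh = 267 − 360 = -93°.
H = 81 + 0.4 × (-93) = 43.8 → 44°

44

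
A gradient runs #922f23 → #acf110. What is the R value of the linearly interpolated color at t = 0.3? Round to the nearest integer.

154

R₁ = 146 (from #922f23), R₂ = 172 (from #acf110).
R = 146 + 0.3 × (172 − 146) = 153.8 → 154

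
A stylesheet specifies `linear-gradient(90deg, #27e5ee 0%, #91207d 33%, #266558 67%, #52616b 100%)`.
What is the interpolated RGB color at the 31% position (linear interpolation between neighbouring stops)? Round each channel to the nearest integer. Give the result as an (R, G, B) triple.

(139, 44, 132)

31% lies between the 0% and 33% stops, so the local fraction is t = (31 − 0)/(33 − 0) = 31/33 ≈ 0.9394.
#27e5ee → (39, 229, 238); #91207d → (145, 32, 125).
R = 39 + 0.9394 × (145 − 39) = 138.576 → 139
G = 229 + 0.9394 × (32 − 229) = 43.938 → 44
B = 238 + 0.9394 × (125 − 238) = 131.848 → 132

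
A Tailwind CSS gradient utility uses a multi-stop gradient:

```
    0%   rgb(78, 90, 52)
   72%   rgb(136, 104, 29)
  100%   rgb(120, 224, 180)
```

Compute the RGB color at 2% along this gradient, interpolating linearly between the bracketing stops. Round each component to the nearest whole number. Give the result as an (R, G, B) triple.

(80, 90, 51)

2% lies between the 0% and 72% stops, so the local fraction is t = (2 − 0)/(72 − 0) = 2/72 ≈ 0.0278.
R = 78 + 0.0278 × (136 − 78) = 79.612 → 80
G = 90 + 0.0278 × (104 − 90) = 90.389 → 90
B = 52 + 0.0278 × (29 − 52) = 51.361 → 51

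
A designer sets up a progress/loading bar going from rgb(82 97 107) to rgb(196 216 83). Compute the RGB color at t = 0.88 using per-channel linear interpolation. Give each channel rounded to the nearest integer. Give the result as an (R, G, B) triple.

R = 82 + 0.88 × (196 − 82) = 82 + 0.88 × 114 = 182.32 → 182
G = 97 + 0.88 × (216 − 97) = 97 + 0.88 × 119 = 201.72 → 202
B = 107 + 0.88 × (83 − 107) = 107 + 0.88 × -24 = 85.88 → 86

(182, 202, 86)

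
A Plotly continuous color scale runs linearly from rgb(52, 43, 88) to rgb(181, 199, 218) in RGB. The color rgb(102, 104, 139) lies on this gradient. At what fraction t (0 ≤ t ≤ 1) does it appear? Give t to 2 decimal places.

Invert the lerp on the G channel (largest span, 156): t = (104 − 43) / (199 − 43) = 61/156 = 0.39103.
Check on R: (102 − 52)/(181 − 52) = 0.3876 ✓

0.39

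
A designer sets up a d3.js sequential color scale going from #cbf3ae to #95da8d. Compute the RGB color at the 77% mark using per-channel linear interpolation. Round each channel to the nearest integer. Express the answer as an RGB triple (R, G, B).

#cbf3ae → (203, 243, 174); #95da8d → (149, 218, 141).
77% corresponds to t = 0.77.
R = 203 + 0.77 × (149 − 203) = 203 + 0.77 × -54 = 161.42 → 161
G = 243 + 0.77 × (218 − 243) = 243 + 0.77 × -25 = 223.75 → 224
B = 174 + 0.77 × (141 − 174) = 174 + 0.77 × -33 = 148.59 → 149

(161, 224, 149)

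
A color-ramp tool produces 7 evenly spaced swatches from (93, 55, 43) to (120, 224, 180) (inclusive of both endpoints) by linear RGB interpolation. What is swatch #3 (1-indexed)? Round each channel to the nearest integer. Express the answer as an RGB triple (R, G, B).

(102, 111, 89)

With 7 swatches and endpoints inclusive, swatch 3 sits at t = (3 − 1)/(7 − 1) = 2/6 ≈ 0.3333.
R = 93 + 0.3333 × (120 − 93) = 101.999 → 102
G = 55 + 0.3333 × (224 − 55) = 111.328 → 111
B = 43 + 0.3333 × (180 − 43) = 88.662 → 89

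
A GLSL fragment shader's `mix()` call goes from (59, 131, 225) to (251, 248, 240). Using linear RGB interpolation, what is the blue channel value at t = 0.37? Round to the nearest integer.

231

B = 225 + 0.37 × (240 − 225) = 230.55 → 231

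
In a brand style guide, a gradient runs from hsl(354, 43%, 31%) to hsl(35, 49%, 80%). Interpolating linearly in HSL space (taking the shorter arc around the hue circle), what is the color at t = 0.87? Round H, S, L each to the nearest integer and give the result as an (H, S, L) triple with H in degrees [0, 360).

Hue: 35 − 354 = -319°, but |-319| > 180 so the shorter arc goes the other way: Δh = -319 + 360 = 41°.
H = 354 + 0.87 × (41) = 389.67 → 390 → 390 mod 360 = 30°
S = 43 + 0.87 × (49 − 43) = 48.22 → 48%
L = 31 + 0.87 × (80 − 31) = 73.63 → 74%

(30, 48, 74)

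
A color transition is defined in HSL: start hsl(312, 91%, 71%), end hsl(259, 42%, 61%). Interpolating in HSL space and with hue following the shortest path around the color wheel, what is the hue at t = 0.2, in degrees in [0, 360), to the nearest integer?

301

Hue arc: Δh = 259 − 312 = -53° (|Δh| ≤ 180, already the shorter path).
H = 312 + 0.2 × (-53) = 301.4 → 301°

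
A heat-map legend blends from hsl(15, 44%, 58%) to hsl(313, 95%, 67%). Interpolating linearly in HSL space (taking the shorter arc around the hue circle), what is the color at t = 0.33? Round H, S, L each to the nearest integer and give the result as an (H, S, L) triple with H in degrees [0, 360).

(355, 61, 61)

Hue: 313 − 15 = 298°, but |298| > 180 so the shorter arc goes the other way: Δh = 298 − 360 = -62°.
H = 15 + 0.33 × (-62) = -5.46 → -5 → -5 mod 360 = 355°
S = 44 + 0.33 × (95 − 44) = 60.83 → 61%
L = 58 + 0.33 × (67 − 58) = 60.97 → 61%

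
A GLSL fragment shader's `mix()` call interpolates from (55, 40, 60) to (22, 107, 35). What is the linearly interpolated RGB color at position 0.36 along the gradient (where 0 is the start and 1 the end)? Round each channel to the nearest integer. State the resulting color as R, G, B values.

(43, 64, 51)

R = 55 + 0.36 × (22 − 55) = 55 + 0.36 × -33 = 43.12 → 43
G = 40 + 0.36 × (107 − 40) = 40 + 0.36 × 67 = 64.12 → 64
B = 60 + 0.36 × (35 − 60) = 60 + 0.36 × -25 = 51 → 51
So the blended color is (43, 64, 51), about #2b4033.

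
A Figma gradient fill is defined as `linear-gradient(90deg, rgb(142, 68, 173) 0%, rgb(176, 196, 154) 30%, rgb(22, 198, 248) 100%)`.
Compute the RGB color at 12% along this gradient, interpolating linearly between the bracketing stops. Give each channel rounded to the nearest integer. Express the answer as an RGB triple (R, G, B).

12% lies between the 0% and 30% stops, so the local fraction is t = (12 − 0)/(30 − 0) = 12/30 ≈ 0.4.
R = 142 + 0.4 × (176 − 142) = 155.6 → 156
G = 68 + 0.4 × (196 − 68) = 119.2 → 119
B = 173 + 0.4 × (154 − 173) = 165.4 → 165

(156, 119, 165)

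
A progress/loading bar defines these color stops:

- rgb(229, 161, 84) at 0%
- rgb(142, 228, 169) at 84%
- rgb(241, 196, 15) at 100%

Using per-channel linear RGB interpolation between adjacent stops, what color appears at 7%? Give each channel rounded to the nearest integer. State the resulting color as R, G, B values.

(222, 167, 91)

7% lies between the 0% and 84% stops, so the local fraction is t = (7 − 0)/(84 − 0) = 7/84 ≈ 0.0833.
R = 229 + 0.0833 × (142 − 229) = 221.753 → 222
G = 161 + 0.0833 × (228 − 161) = 166.581 → 167
B = 84 + 0.0833 × (169 − 84) = 91.081 → 91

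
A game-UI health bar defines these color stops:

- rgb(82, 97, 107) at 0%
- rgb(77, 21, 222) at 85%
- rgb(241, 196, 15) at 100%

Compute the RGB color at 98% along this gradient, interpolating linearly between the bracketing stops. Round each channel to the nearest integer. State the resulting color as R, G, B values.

(219, 173, 43)

98% lies between the 85% and 100% stops, so the local fraction is t = (98 − 85)/(100 − 85) = 13/15 ≈ 0.8667.
R = 77 + 0.8667 × (241 − 77) = 219.139 → 219
G = 21 + 0.8667 × (196 − 21) = 172.673 → 173
B = 222 + 0.8667 × (15 − 222) = 42.593 → 43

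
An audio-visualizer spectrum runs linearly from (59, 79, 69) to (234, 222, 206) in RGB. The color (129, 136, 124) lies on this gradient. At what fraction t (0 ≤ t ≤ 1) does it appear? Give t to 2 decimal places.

0.40

Invert the lerp on the R channel (largest span, 175): t = (129 − 59) / (234 − 59) = 70/175 = 0.4.
Check on G: (136 − 79)/(222 − 79) = 0.3986 ✓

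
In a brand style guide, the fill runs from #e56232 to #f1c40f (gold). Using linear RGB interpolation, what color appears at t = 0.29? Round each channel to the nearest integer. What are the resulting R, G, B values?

#e56232 → (229, 98, 50); #f1c40f → (241, 196, 15).
R = 229 + 0.29 × (241 − 229) = 229 + 0.29 × 12 = 232.48 → 232
G = 98 + 0.29 × (196 − 98) = 98 + 0.29 × 98 = 126.42 → 126
B = 50 + 0.29 × (15 − 50) = 50 + 0.29 × -35 = 39.85 → 40

(232, 126, 40)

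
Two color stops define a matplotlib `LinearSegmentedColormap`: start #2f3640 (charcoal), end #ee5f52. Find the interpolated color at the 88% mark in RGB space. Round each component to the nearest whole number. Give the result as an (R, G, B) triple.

(215, 90, 80)

#2f3640 → (47, 54, 64); #ee5f52 → (238, 95, 82).
88% corresponds to t = 0.88.
R = 47 + 0.88 × (238 − 47) = 47 + 0.88 × 191 = 215.08 → 215
G = 54 + 0.88 × (95 − 54) = 54 + 0.88 × 41 = 90.08 → 90
B = 64 + 0.88 × (82 − 64) = 64 + 0.88 × 18 = 79.84 → 80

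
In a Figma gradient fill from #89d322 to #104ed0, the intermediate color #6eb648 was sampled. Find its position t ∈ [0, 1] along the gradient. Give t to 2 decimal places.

Invert the lerp on the B channel (largest span, 174): t = (72 − 34) / (208 − 34) = 38/174 = 0.21839.
Check on R: (110 − 137)/(16 − 137) = 0.2231 ✓

0.22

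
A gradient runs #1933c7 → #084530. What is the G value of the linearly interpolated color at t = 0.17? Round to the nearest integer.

G₁ = 51 (from #1933c7), G₂ = 69 (from #084530).
G = 51 + 0.17 × (69 − 51) = 54.06 → 54

54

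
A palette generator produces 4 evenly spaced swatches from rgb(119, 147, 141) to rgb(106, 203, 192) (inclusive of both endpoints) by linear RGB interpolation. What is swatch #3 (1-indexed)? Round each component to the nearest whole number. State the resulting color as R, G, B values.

With 4 swatches and endpoints inclusive, swatch 3 sits at t = (3 − 1)/(4 − 1) = 2/3 ≈ 0.6667.
R = 119 + 0.6667 × (106 − 119) = 110.333 → 110
G = 147 + 0.6667 × (203 − 147) = 184.335 → 184
B = 141 + 0.6667 × (192 − 141) = 175.002 → 175

(110, 184, 175)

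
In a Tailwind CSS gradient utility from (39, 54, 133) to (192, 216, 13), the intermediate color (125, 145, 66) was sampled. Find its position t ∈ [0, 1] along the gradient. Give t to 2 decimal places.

0.56

Invert the lerp on the G channel (largest span, 162): t = (145 − 54) / (216 − 54) = 91/162 = 0.56173.
Check on R: (125 − 39)/(192 − 39) = 0.5621 ✓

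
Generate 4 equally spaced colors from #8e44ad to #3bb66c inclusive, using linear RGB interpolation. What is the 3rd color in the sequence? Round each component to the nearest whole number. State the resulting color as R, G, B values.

(87, 144, 130)

With 4 swatches and endpoints inclusive, swatch 3 sits at t = (3 − 1)/(4 − 1) = 2/3 ≈ 0.6667.
#8e44ad → (142, 68, 173); #3bb66c → (59, 182, 108).
R = 142 + 0.6667 × (59 − 142) = 86.664 → 87
G = 68 + 0.6667 × (182 − 68) = 144.004 → 144
B = 173 + 0.6667 × (108 − 173) = 129.665 → 130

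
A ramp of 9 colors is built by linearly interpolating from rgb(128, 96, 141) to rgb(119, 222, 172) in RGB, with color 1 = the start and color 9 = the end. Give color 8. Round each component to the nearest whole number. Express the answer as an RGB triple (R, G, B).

(120, 206, 168)

With 9 swatches and endpoints inclusive, swatch 8 sits at t = (8 − 1)/(9 − 1) = 7/8 ≈ 0.875.
R = 128 + 0.875 × (119 − 128) = 120.125 → 120
G = 96 + 0.875 × (222 − 96) = 206.25 → 206
B = 141 + 0.875 × (172 − 141) = 168.125 → 168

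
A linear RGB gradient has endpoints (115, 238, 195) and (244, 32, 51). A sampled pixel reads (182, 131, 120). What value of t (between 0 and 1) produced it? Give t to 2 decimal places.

Invert the lerp on the G channel (largest span, 206): t = (131 − 238) / (32 − 238) = -107/-206 = 0.51942.
Check on R: (182 − 115)/(244 − 115) = 0.5194 ✓

0.52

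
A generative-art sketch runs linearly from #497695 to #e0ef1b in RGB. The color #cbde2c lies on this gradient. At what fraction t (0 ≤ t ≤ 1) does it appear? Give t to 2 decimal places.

Invert the lerp on the R channel (largest span, 151): t = (203 − 73) / (224 − 73) = 130/151 = 0.86093.
Check on G: (222 − 118)/(239 − 118) = 0.8595 ✓

0.86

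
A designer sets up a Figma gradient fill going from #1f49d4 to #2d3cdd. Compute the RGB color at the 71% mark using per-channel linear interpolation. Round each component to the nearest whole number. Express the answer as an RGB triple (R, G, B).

(41, 64, 218)

#1f49d4 → (31, 73, 212); #2d3cdd → (45, 60, 221).
71% corresponds to t = 0.71.
R = 31 + 0.71 × (45 − 31) = 31 + 0.71 × 14 = 40.94 → 41
G = 73 + 0.71 × (60 − 73) = 73 + 0.71 × -13 = 63.77 → 64
B = 212 + 0.71 × (221 − 212) = 212 + 0.71 × 9 = 218.39 → 218
So the blended color is (41, 64, 218), about #2940da.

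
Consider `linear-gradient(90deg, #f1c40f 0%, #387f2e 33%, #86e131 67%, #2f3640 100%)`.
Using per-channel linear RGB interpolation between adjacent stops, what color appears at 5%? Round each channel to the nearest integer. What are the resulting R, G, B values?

5% lies between the 0% and 33% stops, so the local fraction is t = (5 − 0)/(33 − 0) = 5/33 ≈ 0.1515.
#f1c40f → (241, 196, 15); #387f2e → (56, 127, 46).
R = 241 + 0.1515 × (56 − 241) = 212.972 → 213
G = 196 + 0.1515 × (127 − 196) = 185.547 → 186
B = 15 + 0.1515 × (46 − 15) = 19.697 → 20

(213, 186, 20)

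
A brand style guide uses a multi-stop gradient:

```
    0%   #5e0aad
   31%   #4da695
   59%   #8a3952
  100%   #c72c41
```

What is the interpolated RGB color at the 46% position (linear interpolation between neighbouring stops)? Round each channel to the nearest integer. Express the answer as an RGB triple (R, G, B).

46% lies between the 31% and 59% stops, so the local fraction is t = (46 − 31)/(59 − 31) = 15/28 ≈ 0.5357.
#4da695 → (77, 166, 149); #8a3952 → (138, 57, 82).
R = 77 + 0.5357 × (138 − 77) = 109.678 → 110
G = 166 + 0.5357 × (57 − 166) = 107.609 → 108
B = 149 + 0.5357 × (82 − 149) = 113.108 → 113

(110, 108, 113)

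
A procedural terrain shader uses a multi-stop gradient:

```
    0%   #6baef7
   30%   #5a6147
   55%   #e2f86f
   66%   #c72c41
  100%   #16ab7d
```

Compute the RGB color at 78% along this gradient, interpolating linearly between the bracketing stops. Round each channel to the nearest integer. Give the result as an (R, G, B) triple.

78% lies between the 66% and 100% stops, so the local fraction is t = (78 − 66)/(100 − 66) = 12/34 ≈ 0.3529.
#c72c41 → (199, 44, 65); #16ab7d → (22, 171, 125).
R = 199 + 0.3529 × (22 − 199) = 136.537 → 137
G = 44 + 0.3529 × (171 − 44) = 88.818 → 89
B = 65 + 0.3529 × (125 − 65) = 86.174 → 86

(137, 89, 86)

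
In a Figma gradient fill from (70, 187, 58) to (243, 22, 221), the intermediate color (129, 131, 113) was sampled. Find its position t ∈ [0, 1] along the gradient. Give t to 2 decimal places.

Invert the lerp on the R channel (largest span, 173): t = (129 − 70) / (243 − 70) = 59/173 = 0.34104.
Check on G: (131 − 187)/(22 − 187) = 0.3394 ✓

0.34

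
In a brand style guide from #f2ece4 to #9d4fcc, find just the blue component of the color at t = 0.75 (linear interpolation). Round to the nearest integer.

210

B₁ = 228 (from #f2ece4), B₂ = 204 (from #9d4fcc).
B = 228 + 0.75 × (204 − 228) = 210 → 210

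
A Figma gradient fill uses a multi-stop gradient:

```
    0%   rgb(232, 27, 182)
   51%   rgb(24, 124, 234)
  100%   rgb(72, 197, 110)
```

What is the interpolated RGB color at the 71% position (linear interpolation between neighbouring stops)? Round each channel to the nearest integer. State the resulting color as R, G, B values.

71% lies between the 51% and 100% stops, so the local fraction is t = (71 − 51)/(100 − 51) = 20/49 ≈ 0.4082.
R = 24 + 0.4082 × (72 − 24) = 43.594 → 44
G = 124 + 0.4082 × (197 − 124) = 153.799 → 154
B = 234 + 0.4082 × (110 − 234) = 183.383 → 183

(44, 154, 183)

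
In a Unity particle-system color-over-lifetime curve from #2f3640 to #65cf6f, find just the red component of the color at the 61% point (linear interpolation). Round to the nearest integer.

80

R₁ = 47 (from #2f3640), R₂ = 101 (from #65cf6f).
R = 47 + 0.61 × (101 − 47) = 79.94 → 80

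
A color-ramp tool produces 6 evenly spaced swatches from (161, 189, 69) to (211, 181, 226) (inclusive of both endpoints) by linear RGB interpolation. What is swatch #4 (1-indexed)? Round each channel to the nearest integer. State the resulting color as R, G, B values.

(191, 184, 163)

With 6 swatches and endpoints inclusive, swatch 4 sits at t = (4 − 1)/(6 − 1) = 3/5 ≈ 0.6.
R = 161 + 0.6 × (211 − 161) = 191 → 191
G = 189 + 0.6 × (181 − 189) = 184.2 → 184
B = 69 + 0.6 × (226 − 69) = 163.2 → 163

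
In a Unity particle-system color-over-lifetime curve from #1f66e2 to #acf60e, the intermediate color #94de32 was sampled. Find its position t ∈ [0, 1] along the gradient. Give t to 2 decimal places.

0.83

Invert the lerp on the B channel (largest span, 212): t = (50 − 226) / (14 − 226) = -176/-212 = 0.83019.
Check on R: (148 − 31)/(172 − 31) = 0.8298 ✓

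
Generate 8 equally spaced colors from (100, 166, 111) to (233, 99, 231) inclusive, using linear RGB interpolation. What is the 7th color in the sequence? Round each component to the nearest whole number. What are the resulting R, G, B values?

With 8 swatches and endpoints inclusive, swatch 7 sits at t = (7 − 1)/(8 − 1) = 6/7 ≈ 0.8571.
R = 100 + 0.8571 × (233 − 100) = 213.994 → 214
G = 166 + 0.8571 × (99 − 166) = 108.574 → 109
B = 111 + 0.8571 × (231 − 111) = 213.852 → 214

(214, 109, 214)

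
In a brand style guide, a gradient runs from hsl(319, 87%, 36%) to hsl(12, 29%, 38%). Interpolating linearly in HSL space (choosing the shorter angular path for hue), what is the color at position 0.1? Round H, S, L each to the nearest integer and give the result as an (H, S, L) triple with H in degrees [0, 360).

Hue: 12 − 319 = -307°, but |-307| > 180 so the shorter arc goes the other way: Δh = -307 + 360 = 53°.
H = 319 + 0.1 × (53) = 324.3 → 324°
S = 87 + 0.1 × (29 − 87) = 81.2 → 81%
L = 36 + 0.1 × (38 − 36) = 36.2 → 36%

(324, 81, 36)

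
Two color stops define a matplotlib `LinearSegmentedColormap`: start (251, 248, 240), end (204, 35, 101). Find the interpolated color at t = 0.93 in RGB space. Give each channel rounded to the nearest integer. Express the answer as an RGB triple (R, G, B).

(207, 50, 111)

R = 251 + 0.93 × (204 − 251) = 251 + 0.93 × -47 = 207.29 → 207
G = 248 + 0.93 × (35 − 248) = 248 + 0.93 × -213 = 49.91 → 50
B = 240 + 0.93 × (101 − 240) = 240 + 0.93 × -139 = 110.73 → 111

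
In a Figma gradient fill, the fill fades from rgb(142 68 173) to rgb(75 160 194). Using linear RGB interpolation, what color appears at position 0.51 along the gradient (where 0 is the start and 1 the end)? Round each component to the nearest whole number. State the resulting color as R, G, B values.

R = 142 + 0.51 × (75 − 142) = 142 + 0.51 × -67 = 107.83 → 108
G = 68 + 0.51 × (160 − 68) = 68 + 0.51 × 92 = 114.92 → 115
B = 173 + 0.51 × (194 − 173) = 173 + 0.51 × 21 = 183.71 → 184

(108, 115, 184)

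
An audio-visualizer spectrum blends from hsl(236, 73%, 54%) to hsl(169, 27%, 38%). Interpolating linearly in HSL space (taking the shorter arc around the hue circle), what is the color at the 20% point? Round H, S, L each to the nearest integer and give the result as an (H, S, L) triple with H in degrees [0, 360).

(223, 64, 51)

Hue arc: Δh = 169 − 236 = -67° (|Δh| ≤ 180, already the shorter path).
H = 236 + 0.2 × (-67) = 222.6 → 223°
S = 73 + 0.2 × (27 − 73) = 63.8 → 64%
L = 54 + 0.2 × (38 − 54) = 50.8 → 51%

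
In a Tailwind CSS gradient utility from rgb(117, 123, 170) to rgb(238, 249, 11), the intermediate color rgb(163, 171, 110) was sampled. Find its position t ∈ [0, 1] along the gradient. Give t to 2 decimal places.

Invert the lerp on the B channel (largest span, 159): t = (110 − 170) / (11 − 170) = -60/-159 = 0.37736.
Check on R: (163 − 117)/(238 − 117) = 0.3802 ✓

0.38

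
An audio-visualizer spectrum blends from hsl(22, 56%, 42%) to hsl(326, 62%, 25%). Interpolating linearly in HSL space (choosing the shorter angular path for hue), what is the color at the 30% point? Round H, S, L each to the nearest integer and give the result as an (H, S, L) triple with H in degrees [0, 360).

Hue: 326 − 22 = 304°, but |304| > 180 so the shorter arc goes the other way: Δh = 304 − 360 = -56°.
H = 22 + 0.3 × (-56) = 5.2 → 5°
S = 56 + 0.3 × (62 − 56) = 57.8 → 58%
L = 42 + 0.3 × (25 − 42) = 36.9 → 37%

(5, 58, 37)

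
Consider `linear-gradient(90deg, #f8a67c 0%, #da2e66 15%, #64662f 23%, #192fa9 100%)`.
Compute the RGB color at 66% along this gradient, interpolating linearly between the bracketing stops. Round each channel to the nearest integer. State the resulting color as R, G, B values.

66% lies between the 23% and 100% stops, so the local fraction is t = (66 − 23)/(100 − 23) = 43/77 ≈ 0.5584.
#64662f → (100, 102, 47); #192fa9 → (25, 47, 169).
R = 100 + 0.5584 × (25 − 100) = 58.12 → 58
G = 102 + 0.5584 × (47 − 102) = 71.288 → 71
B = 47 + 0.5584 × (169 − 47) = 115.125 → 115

(58, 71, 115)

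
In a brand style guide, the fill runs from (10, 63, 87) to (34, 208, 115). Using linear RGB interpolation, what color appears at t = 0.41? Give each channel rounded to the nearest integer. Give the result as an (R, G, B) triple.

R = 10 + 0.41 × (34 − 10) = 10 + 0.41 × 24 = 19.84 → 20
G = 63 + 0.41 × (208 − 63) = 63 + 0.41 × 145 = 122.45 → 122
B = 87 + 0.41 × (115 − 87) = 87 + 0.41 × 28 = 98.48 → 98

(20, 122, 98)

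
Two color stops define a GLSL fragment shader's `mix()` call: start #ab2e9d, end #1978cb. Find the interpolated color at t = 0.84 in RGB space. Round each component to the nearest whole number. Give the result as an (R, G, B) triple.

#ab2e9d → (171, 46, 157); #1978cb → (25, 120, 203).
R = 171 + 0.84 × (25 − 171) = 171 + 0.84 × -146 = 48.36 → 48
G = 46 + 0.84 × (120 − 46) = 46 + 0.84 × 74 = 108.16 → 108
B = 157 + 0.84 × (203 − 157) = 157 + 0.84 × 46 = 195.64 → 196
So the blended color is (48, 108, 196), about #306cc4.

(48, 108, 196)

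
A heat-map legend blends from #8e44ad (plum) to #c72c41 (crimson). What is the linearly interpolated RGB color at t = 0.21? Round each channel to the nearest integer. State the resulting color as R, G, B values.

(154, 63, 150)

#8e44ad → (142, 68, 173); #c72c41 → (199, 44, 65).
R = 142 + 0.21 × (199 − 142) = 142 + 0.21 × 57 = 153.97 → 154
G = 68 + 0.21 × (44 − 68) = 68 + 0.21 × -24 = 62.96 → 63
B = 173 + 0.21 × (65 − 173) = 173 + 0.21 × -108 = 150.32 → 150
So the blended color is (154, 63, 150), about #9a3f96.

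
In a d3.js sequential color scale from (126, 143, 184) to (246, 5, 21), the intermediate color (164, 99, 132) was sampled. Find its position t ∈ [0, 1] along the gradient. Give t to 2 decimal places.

Invert the lerp on the B channel (largest span, 163): t = (132 − 184) / (21 − 184) = -52/-163 = 0.31902.
Check on R: (164 − 126)/(246 − 126) = 0.3167 ✓

0.32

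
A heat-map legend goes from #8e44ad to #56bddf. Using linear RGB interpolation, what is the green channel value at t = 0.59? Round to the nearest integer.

G₁ = 68 (from #8e44ad), G₂ = 189 (from #56bddf).
G = 68 + 0.59 × (189 − 68) = 139.39 → 139

139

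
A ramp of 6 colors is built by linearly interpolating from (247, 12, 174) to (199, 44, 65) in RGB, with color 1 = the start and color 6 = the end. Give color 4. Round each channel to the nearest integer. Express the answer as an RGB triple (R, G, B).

With 6 swatches and endpoints inclusive, swatch 4 sits at t = (4 − 1)/(6 − 1) = 3/5 ≈ 0.6.
R = 247 + 0.6 × (199 − 247) = 218.2 → 218
G = 12 + 0.6 × (44 − 12) = 31.2 → 31
B = 174 + 0.6 × (65 − 174) = 108.6 → 109

(218, 31, 109)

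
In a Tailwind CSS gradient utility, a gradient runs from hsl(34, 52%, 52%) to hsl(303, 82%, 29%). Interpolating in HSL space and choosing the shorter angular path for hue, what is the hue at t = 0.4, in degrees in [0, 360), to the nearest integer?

358

Hue: 303 − 34 = 269°, but |269| > 180 so the shorter arc goes the other way: Δh = 269 − 360 = -91°.
H = 34 + 0.4 × (-91) = -2.4 → -2 → -2 mod 360 = 358°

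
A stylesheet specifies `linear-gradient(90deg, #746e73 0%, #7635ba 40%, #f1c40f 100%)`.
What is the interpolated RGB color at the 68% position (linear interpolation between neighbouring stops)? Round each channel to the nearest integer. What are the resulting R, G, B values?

(175, 120, 106)

68% lies between the 40% and 100% stops, so the local fraction is t = (68 − 40)/(100 − 40) = 28/60 ≈ 0.4667.
#7635ba → (118, 53, 186); #f1c40f → (241, 196, 15).
R = 118 + 0.4667 × (241 − 118) = 175.404 → 175
G = 53 + 0.4667 × (196 − 53) = 119.738 → 120
B = 186 + 0.4667 × (15 − 186) = 106.194 → 106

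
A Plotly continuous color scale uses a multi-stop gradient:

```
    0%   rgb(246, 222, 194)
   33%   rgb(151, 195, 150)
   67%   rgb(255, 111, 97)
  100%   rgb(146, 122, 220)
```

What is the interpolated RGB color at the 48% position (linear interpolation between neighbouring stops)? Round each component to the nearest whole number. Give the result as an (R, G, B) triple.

(197, 158, 127)

48% lies between the 33% and 67% stops, so the local fraction is t = (48 − 33)/(67 − 33) = 15/34 ≈ 0.4412.
R = 151 + 0.4412 × (255 − 151) = 196.885 → 197
G = 195 + 0.4412 × (111 − 195) = 157.939 → 158
B = 150 + 0.4412 × (97 − 150) = 126.616 → 127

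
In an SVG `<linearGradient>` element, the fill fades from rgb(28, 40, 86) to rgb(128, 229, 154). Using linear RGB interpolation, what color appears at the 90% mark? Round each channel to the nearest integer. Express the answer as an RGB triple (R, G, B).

90% corresponds to t = 0.9.
R = 28 + 0.9 × (128 − 28) = 28 + 0.9 × 100 = 118 → 118
G = 40 + 0.9 × (229 − 40) = 40 + 0.9 × 189 = 210.1 → 210
B = 86 + 0.9 × (154 − 86) = 86 + 0.9 × 68 = 147.2 → 147
So the blended color is (118, 210, 147), about #76d293.

(118, 210, 147)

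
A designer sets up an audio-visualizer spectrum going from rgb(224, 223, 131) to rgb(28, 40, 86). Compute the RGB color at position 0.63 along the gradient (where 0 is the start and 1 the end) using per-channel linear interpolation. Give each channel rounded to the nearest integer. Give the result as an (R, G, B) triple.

R = 224 + 0.63 × (28 − 224) = 224 + 0.63 × -196 = 100.52 → 101
G = 223 + 0.63 × (40 − 223) = 223 + 0.63 × -183 = 107.71 → 108
B = 131 + 0.63 × (86 − 131) = 131 + 0.63 × -45 = 102.65 → 103

(101, 108, 103)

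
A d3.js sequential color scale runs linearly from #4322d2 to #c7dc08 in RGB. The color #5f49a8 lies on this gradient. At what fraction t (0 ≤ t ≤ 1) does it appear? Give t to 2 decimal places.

Invert the lerp on the B channel (largest span, 202): t = (168 − 210) / (8 − 210) = -42/-202 = 0.20792.
Check on R: (95 − 67)/(199 − 67) = 0.2121 ✓

0.21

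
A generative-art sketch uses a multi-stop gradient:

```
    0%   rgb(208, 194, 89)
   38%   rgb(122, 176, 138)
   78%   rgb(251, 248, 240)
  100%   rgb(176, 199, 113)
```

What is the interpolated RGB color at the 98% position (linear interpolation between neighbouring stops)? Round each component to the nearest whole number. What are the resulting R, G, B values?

98% lies between the 78% and 100% stops, so the local fraction is t = (98 − 78)/(100 − 78) = 20/22 ≈ 0.9091.
R = 251 + 0.9091 × (176 − 251) = 182.817 → 183
G = 248 + 0.9091 × (199 − 248) = 203.454 → 203
B = 240 + 0.9091 × (113 − 240) = 124.544 → 125

(183, 203, 125)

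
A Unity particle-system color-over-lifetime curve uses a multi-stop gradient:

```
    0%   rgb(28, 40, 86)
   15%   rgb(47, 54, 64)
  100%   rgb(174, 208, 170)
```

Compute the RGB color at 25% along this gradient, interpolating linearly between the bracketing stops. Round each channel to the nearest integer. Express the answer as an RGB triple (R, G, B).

(62, 72, 76)

25% lies between the 15% and 100% stops, so the local fraction is t = (25 − 15)/(100 − 15) = 10/85 ≈ 0.1176.
R = 47 + 0.1176 × (174 − 47) = 61.935 → 62
G = 54 + 0.1176 × (208 − 54) = 72.11 → 72
B = 64 + 0.1176 × (170 − 64) = 76.466 → 76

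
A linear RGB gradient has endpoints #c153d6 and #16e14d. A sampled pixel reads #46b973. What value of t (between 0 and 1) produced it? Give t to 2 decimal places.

0.72

Invert the lerp on the R channel (largest span, 171): t = (70 − 193) / (22 − 193) = -123/-171 = 0.7193.
Check on G: (185 − 83)/(225 − 83) = 0.7183 ✓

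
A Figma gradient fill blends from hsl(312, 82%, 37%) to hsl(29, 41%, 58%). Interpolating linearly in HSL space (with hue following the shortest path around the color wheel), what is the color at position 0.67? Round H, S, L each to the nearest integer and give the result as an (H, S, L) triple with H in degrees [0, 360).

(4, 55, 51)

Hue: 29 − 312 = -283°, but |-283| > 180 so the shorter arc goes the other way: Δh = -283 + 360 = 77°.
H = 312 + 0.67 × (77) = 363.59 → 364 → 364 mod 360 = 4°
S = 82 + 0.67 × (41 − 82) = 54.53 → 55%
L = 37 + 0.67 × (58 − 37) = 51.07 → 51%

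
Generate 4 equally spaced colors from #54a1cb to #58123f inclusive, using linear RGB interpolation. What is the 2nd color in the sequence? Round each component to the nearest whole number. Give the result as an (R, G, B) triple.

(85, 113, 156)

With 4 swatches and endpoints inclusive, swatch 2 sits at t = (2 − 1)/(4 − 1) = 1/3 ≈ 0.3333.
#54a1cb → (84, 161, 203); #58123f → (88, 18, 63).
R = 84 + 0.3333 × (88 − 84) = 85.333 → 85
G = 161 + 0.3333 × (18 − 161) = 113.338 → 113
B = 203 + 0.3333 × (63 − 203) = 156.338 → 156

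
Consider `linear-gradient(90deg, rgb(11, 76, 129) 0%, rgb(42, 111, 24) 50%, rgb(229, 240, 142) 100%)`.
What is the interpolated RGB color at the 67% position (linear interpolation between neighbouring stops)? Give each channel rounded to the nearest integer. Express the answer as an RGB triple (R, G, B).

67% lies between the 50% and 100% stops, so the local fraction is t = (67 − 50)/(100 − 50) = 17/50 ≈ 0.34.
R = 42 + 0.34 × (229 − 42) = 105.58 → 106
G = 111 + 0.34 × (240 − 111) = 154.86 → 155
B = 24 + 0.34 × (142 − 24) = 64.12 → 64

(106, 155, 64)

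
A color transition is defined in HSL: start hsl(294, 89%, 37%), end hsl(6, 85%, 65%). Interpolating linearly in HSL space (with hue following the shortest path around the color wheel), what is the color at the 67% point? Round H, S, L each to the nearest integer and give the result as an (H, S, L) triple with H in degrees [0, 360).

(342, 86, 56)

Hue: 6 − 294 = -288°, but |-288| > 180 so the shorter arc goes the other way: Δh = -288 + 360 = 72°.
H = 294 + 0.67 × (72) = 342.24 → 342°
S = 89 + 0.67 × (85 − 89) = 86.32 → 86%
L = 37 + 0.67 × (65 − 37) = 55.76 → 56%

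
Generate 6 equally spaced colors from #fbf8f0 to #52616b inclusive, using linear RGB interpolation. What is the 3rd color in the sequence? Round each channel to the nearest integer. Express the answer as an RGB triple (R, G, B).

(183, 188, 187)

With 6 swatches and endpoints inclusive, swatch 3 sits at t = (3 − 1)/(6 − 1) = 2/5 ≈ 0.4.
#fbf8f0 → (251, 248, 240); #52616b → (82, 97, 107).
R = 251 + 0.4 × (82 − 251) = 183.4 → 183
G = 248 + 0.4 × (97 − 248) = 187.6 → 188
B = 240 + 0.4 × (107 − 240) = 186.8 → 187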